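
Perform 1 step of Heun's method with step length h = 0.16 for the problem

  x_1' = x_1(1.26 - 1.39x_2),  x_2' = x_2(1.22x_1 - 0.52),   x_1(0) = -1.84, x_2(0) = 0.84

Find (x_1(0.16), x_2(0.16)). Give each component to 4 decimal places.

-1.9446, 0.5494

Heun on (x_1,x_2): k1 = f(x_n, state_n); k2 = f(x_n + h, state_n + h·k1); state_{n+1} = state_n + (h/2)·(k1 + k2).
0.000000: (-1.840000, 0.840000)
  k1 = (-0.170016, -2.322432)
  predictor → (-1.867203, 0.468411)
  k2 = (-1.136956, -1.310608)
  → (-1.944558, 0.549357)
(x_1(0.16), x_2(0.16)) ≈ (-1.9446, 0.5494)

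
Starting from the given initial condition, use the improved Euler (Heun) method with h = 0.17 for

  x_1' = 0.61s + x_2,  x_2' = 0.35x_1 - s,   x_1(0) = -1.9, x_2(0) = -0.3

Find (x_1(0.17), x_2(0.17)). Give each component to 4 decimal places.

-1.9518, -0.4290

Heun on (x_1,x_2): k1 = f(s_n, state_n); k2 = f(s_n + h, state_n + h·k1); state_{n+1} = state_n + (h/2)·(k1 + k2).
0.000000: (-1.900000, -0.300000)
  k1 = (-0.300000, -0.665000)
  predictor → (-1.951000, -0.413050)
  k2 = (-0.309350, -0.852850)
  → (-1.951795, -0.429017)
(x_1(0.17), x_2(0.17)) ≈ (-1.9518, -0.4290)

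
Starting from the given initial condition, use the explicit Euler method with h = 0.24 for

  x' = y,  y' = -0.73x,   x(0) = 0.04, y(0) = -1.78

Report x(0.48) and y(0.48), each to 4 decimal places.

-0.8161, -1.7192

Euler on (x,y): x_{n+1} = x_n + h·x', y_{n+1} = y_n + h·y'.
0.000000: (0.040000, -1.780000); f=(-1.780000, -0.029200) → (-0.387200, -1.787008)
0.240000: (-0.387200, -1.787008); f=(-1.787008, 0.282656) → (-0.816082, -1.719171)
(x(0.48), y(0.48)) ≈ (-0.8161, -1.7192)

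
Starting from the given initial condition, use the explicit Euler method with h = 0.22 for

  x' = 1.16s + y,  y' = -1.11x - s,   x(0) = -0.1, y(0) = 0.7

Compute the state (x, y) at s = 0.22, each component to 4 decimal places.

Euler on (x,y): x_{n+1} = x_n + h·x', y_{n+1} = y_n + h·y'.
0.000000: (-0.100000, 0.700000); f=(0.700000, 0.111000) → (0.054000, 0.724420)
(x(0.22), y(0.22)) ≈ (0.0540, 0.7244)

0.0540, 0.7244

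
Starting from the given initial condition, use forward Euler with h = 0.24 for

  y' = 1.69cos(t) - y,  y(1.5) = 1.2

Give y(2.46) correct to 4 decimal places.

0.0056

Euler: y_{n+1} = y_n + h·f(t_n, y_n).
t=1.500000, y=1.200000: f=-1.080454 → y ← 1.200000 + 0.24·(-1.080454) = 0.940691
t=1.740000, y=0.940691: f=-1.225283 → y ← 0.940691 + 0.24·(-1.225283) = 0.646623
t=1.980000, y=0.646623: f=-1.319038 → y ← 0.646623 + 0.24·(-1.319038) = 0.330054
t=2.220000, y=0.330054: f=-1.351747 → y ← 0.330054 + 0.24·(-1.351747) = 0.005635
y(2.46) ≈ 0.0056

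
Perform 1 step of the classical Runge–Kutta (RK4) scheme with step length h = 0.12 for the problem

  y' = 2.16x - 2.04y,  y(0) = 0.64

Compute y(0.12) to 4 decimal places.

RK4: k1 = f(x_n, y_n); k2 = f(x_n + h/2, y_n + (h/2)·k1); k3 = f(x_n + h/2, y_n + (h/2)·k2); k4 = f(x_n + h, y_n + h·k3); y_{n+1} = y_n + (h/6)·(k1 + 2k2 + 2k3 + k4).
x=0.000000, y=0.640000:
  k1 = f(0.000000, 0.640000) = -1.305600
  k2 = f(0.060000, 0.561664) = -1.016195
  k3 = f(0.060000, 0.579028) = -1.051618
  k4 = f(0.120000, 0.513806) = -0.788964
  y ← 0.640000 + (0.12/6)·(k1 + 2k2 + 2k3 + k4) = 0.515396
y(0.12) ≈ 0.5154

0.5154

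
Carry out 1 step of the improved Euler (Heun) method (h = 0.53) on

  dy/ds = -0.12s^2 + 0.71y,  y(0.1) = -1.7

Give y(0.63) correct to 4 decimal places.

Heun: k1 = f(s_n, y_n); k2 = f(s_n + h, y_n + h·k1); y_{n+1} = y_n + (h/2)·(k1 + k2).
s=0.100000, y=-1.700000:
  k1 = f(0.100000, -1.700000) = -1.208200
  k2 = f(0.630000, -2.340346) = -1.709274
  y ← -1.700000 + (0.53/2)·(-1.208200 + (-1.709274)) = -2.473131
y(0.63) ≈ -2.4731

-2.4731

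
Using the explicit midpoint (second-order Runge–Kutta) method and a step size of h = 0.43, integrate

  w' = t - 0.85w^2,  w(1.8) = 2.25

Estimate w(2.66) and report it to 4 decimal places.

1.9642

Midpoint: k1 = f(t_n, w_n); k2 = f(t_n + h/2, w_n + (h/2)·k1); w_{n+1} = w_n + h·k2.
t=1.800000, w=2.250000:
  k1 = f(1.800000, 2.250000) = -2.503125
  k2 = f(2.015000, 1.711828) = -0.475802
  w ← 2.250000 + 0.43·(-0.475802) = 2.045405
t=2.230000, w=2.045405:
  k1 = f(2.230000, 2.045405) = -1.326130
  k2 = f(2.445000, 1.760287) = -0.188819
  w ← 2.045405 + 0.43·(-0.188819) = 1.964213
w(2.66) ≈ 1.9642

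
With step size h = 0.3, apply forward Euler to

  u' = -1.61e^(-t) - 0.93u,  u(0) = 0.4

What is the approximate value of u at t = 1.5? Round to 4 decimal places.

-0.6116

Euler: u_{n+1} = u_n + h·f(t_n, u_n).
t=0.000000, u=0.400000: f=-1.982000 → u ← 0.400000 + 0.3·(-1.982000) = -0.194600
t=0.300000, u=-0.194600: f=-1.011739 → u ← -0.194600 + 0.3·(-1.011739) = -0.498122
t=0.600000, u=-0.498122: f=-0.420333 → u ← -0.498122 + 0.3·(-0.420333) = -0.624222
t=0.900000, u=-0.624222: f=-0.074051 → u ← -0.624222 + 0.3·(-0.074051) = -0.646437
t=1.200000, u=-0.646437: f=0.116264 → u ← -0.646437 + 0.3·0.116264 = -0.611558
u(1.5) ≈ -0.6116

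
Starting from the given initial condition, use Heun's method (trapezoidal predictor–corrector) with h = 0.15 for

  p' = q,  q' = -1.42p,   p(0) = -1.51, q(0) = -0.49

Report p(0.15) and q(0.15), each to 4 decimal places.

Heun on (p,q): k1 = f(t_n, state_n); k2 = f(t_n + h, state_n + h·k1); state_{n+1} = state_n + (h/2)·(k1 + k2).
0.000000: (-1.510000, -0.490000)
  k1 = (-0.490000, 2.144200)
  predictor → (-1.583500, -0.168370)
  k2 = (-0.168370, 2.248570)
  → (-1.559378, -0.160542)
(p(0.15), q(0.15)) ≈ (-1.5594, -0.1605)

-1.5594, -0.1605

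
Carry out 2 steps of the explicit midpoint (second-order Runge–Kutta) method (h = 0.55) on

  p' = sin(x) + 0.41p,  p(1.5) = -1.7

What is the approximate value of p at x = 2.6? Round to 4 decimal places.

-1.4532

Midpoint: k1 = f(x_n, p_n); k2 = f(x_n + h/2, p_n + (h/2)·k1); p_{n+1} = p_n + h·k2.
x=1.500000, p=-1.700000:
  k1 = f(1.500000, -1.700000) = 0.300495
  k2 = f(1.775000, -1.617364) = 0.316104
  p ← -1.700000 + 0.55·0.316104 = -1.526143
x=2.050000, p=-1.526143:
  k1 = f(2.050000, -1.526143) = 0.261644
  k2 = f(2.325000, -1.454191) = 0.132599
  p ← -1.526143 + 0.55·0.132599 = -1.453214
p(2.6) ≈ -1.4532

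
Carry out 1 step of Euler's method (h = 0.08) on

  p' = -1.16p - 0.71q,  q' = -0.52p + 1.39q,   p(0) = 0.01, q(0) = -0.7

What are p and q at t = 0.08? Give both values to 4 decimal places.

0.0488, -0.7783

Euler on (p,q): p_{n+1} = p_n + h·p', q_{n+1} = q_n + h·q'.
0.000000: (0.010000, -0.700000); f=(0.485400, -0.978200) → (0.048832, -0.778256)
(p(0.08), q(0.08)) ≈ (0.0488, -0.7783)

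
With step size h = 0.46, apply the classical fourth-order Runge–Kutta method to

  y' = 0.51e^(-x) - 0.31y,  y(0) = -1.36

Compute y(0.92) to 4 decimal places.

RK4: k1 = f(x_n, y_n); k2 = f(x_n + h/2, y_n + (h/2)·k1); k3 = f(x_n + h/2, y_n + (h/2)·k2); k4 = f(x_n + h, y_n + h·k3); y_{n+1} = y_n + (h/6)·(k1 + 2k2 + 2k3 + k4).
x=0.000000, y=-1.360000:
  k1 = f(0.000000, -1.360000) = 0.931600
  k2 = f(0.230000, -1.145732) = 0.760389
  k3 = f(0.230000, -1.185111) = 0.772596
  k4 = f(0.460000, -1.004606) = 0.633382
  y ← -1.360000 + (0.46/6)·(k1 + 2k2 + 2k3 + k4) = -1.004960
x=0.460000, y=-1.004960:
  k1 = f(0.460000, -1.004960) = 0.633492
  k2 = f(0.690000, -0.859257) = 0.522173
  k3 = f(0.690000, -0.884860) = 0.530111
  k4 = f(0.920000, -0.761109) = 0.439189
  y ← -1.004960 + (0.46/6)·(k1 + 2k2 + 2k3 + k4) = -0.761371
y(0.92) ≈ -0.7614

-0.7614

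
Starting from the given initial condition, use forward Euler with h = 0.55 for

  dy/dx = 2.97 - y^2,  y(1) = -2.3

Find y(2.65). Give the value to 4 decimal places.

Euler: y_{n+1} = y_n + h·f(x_n, y_n).
x=1.000000, y=-2.300000: f=-2.320000 → y ← -2.300000 + 0.55·(-2.320000) = -3.576000
x=1.550000, y=-3.576000: f=-9.817776 → y ← -3.576000 + 0.55·(-9.817776) = -8.975777
x=2.100000, y=-8.975777: f=-77.594569 → y ← -8.975777 + 0.55·(-77.594569) = -51.652790
y(2.65) ≈ -51.6528

-51.6528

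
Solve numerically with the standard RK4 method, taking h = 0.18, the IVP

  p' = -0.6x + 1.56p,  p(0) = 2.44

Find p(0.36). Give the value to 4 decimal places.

4.2311

RK4: k1 = f(x_n, p_n); k2 = f(x_n + h/2, p_n + (h/2)·k1); k3 = f(x_n + h/2, p_n + (h/2)·k2); k4 = f(x_n + h, p_n + h·k3); p_{n+1} = p_n + (h/6)·(k1 + 2k2 + 2k3 + k4).
x=0.000000, p=2.440000:
  k1 = f(0.000000, 2.440000) = 3.806400
  k2 = f(0.090000, 2.782576) = 4.286819
  k3 = f(0.090000, 2.825814) = 4.354269
  k4 = f(0.180000, 3.223768) = 4.921079
  p ← 2.440000 + (0.18/6)·(k1 + 2k2 + 2k3 + k4) = 3.220290
x=0.180000, p=3.220290:
  k1 = f(0.180000, 3.220290) = 4.915652
  k2 = f(0.270000, 3.662698) = 5.551809
  k3 = f(0.270000, 3.719952) = 5.641126
  k4 = f(0.360000, 4.235692) = 6.391680
  p ← 3.220290 + (0.18/6)·(k1 + 2k2 + 2k3 + k4) = 4.231086
p(0.36) ≈ 4.2311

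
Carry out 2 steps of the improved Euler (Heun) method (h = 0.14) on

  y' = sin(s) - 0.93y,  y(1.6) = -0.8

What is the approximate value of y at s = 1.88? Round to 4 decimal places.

Heun: k1 = f(s_n, y_n); k2 = f(s_n + h, y_n + h·k1); y_{n+1} = y_n + (h/2)·(k1 + k2).
s=1.600000, y=-0.800000:
  k1 = f(1.600000, -0.800000) = 1.743574
  k2 = f(1.740000, -0.555900) = 1.502706
  y ← -0.800000 + (0.14/2)·(1.743574 + 1.502706) = -0.572760
s=1.740000, y=-0.572760:
  k1 = f(1.740000, -0.572760) = 1.518386
  k2 = f(1.880000, -0.360186) = 1.287549
  y ← -0.572760 + (0.14/2)·(1.518386 + 1.287549) = -0.376345
y(1.88) ≈ -0.3763

-0.3763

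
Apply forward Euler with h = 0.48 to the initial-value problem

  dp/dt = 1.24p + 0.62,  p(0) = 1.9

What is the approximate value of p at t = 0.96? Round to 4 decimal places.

5.6072

Euler: p_{n+1} = p_n + h·f(t_n, p_n).
t=0.000000, p=1.900000: f=2.976000 → p ← 1.900000 + 0.48·2.976000 = 3.328480
t=0.480000, p=3.328480: f=4.747315 → p ← 3.328480 + 0.48·4.747315 = 5.607191
p(0.96) ≈ 5.6072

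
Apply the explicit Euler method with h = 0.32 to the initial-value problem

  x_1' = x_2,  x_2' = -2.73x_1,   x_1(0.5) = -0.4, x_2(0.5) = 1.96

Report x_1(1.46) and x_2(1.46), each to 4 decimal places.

Euler on (x_1,x_2): x_1_{n+1} = x_1_n + h·x_1', x_2_{n+1} = x_2_n + h·x_2'.
0.500000: (-0.400000, 1.960000); f=(1.960000, 1.092000) → (0.227200, 2.309440)
0.820000: (0.227200, 2.309440); f=(2.309440, -0.620256) → (0.966221, 2.110958)
1.140000: (0.966221, 2.110958); f=(2.110958, -2.637783) → (1.641727, 1.266868)
(x_1(1.46), x_2(1.46)) ≈ (1.6417, 1.2669)

1.6417, 1.2669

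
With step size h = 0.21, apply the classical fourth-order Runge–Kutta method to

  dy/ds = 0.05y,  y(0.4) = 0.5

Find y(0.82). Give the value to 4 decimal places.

RK4: k1 = f(s_n, y_n); k2 = f(s_n + h/2, y_n + (h/2)·k1); k3 = f(s_n + h/2, y_n + (h/2)·k2); k4 = f(s_n + h, y_n + h·k3); y_{n+1} = y_n + (h/6)·(k1 + 2k2 + 2k3 + k4).
s=0.400000, y=0.500000:
  k1 = f(0.400000, 0.500000) = 0.025000
  k2 = f(0.505000, 0.502625) = 0.025131
  k3 = f(0.505000, 0.502639) = 0.025132
  k4 = f(0.610000, 0.505278) = 0.025264
  y ← 0.500000 + (0.21/6)·(k1 + 2k2 + 2k3 + k4) = 0.505278
s=0.610000, y=0.505278:
  k1 = f(0.610000, 0.505278) = 0.025264
  k2 = f(0.715000, 0.507930) = 0.025397
  k3 = f(0.715000, 0.507944) = 0.025397
  k4 = f(0.820000, 0.510611) = 0.025531
  y ← 0.505278 + (0.21/6)·(k1 + 2k2 + 2k3 + k4) = 0.510611
y(0.82) ≈ 0.5106

0.5106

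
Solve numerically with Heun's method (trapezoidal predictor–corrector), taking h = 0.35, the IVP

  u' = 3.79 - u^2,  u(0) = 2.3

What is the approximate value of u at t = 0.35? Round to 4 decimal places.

2.1494

Heun: k1 = f(t_n, u_n); k2 = f(t_n + h, u_n + h·k1); u_{n+1} = u_n + (h/2)·(k1 + k2).
t=0.000000, u=2.300000:
  k1 = f(0.000000, 2.300000) = -1.500000
  k2 = f(0.350000, 1.775000) = 0.639375
  u ← 2.300000 + (0.35/2)·(-1.500000 + 0.639375) = 2.149391
u(0.35) ≈ 2.1494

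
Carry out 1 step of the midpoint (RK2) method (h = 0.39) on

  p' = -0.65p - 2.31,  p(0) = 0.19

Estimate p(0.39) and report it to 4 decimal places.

-0.6388

Midpoint: k1 = f(s_n, p_n); k2 = f(s_n + h/2, p_n + (h/2)·k1); p_{n+1} = p_n + h·k2.
s=0.000000, p=0.190000:
  k1 = f(0.000000, 0.190000) = -2.433500
  k2 = f(0.195000, -0.284533) = -2.125054
  p ← 0.190000 + 0.39·(-2.125054) = -0.638771
p(0.39) ≈ -0.6388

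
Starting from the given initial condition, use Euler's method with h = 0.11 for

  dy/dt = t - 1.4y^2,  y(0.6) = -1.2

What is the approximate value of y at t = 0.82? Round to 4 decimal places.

-1.5607

Euler: y_{n+1} = y_n + h·f(t_n, y_n).
t=0.600000, y=-1.200000: f=-1.416000 → y ← -1.200000 + 0.11·(-1.416000) = -1.355760
t=0.710000, y=-1.355760: f=-1.863319 → y ← -1.355760 + 0.11·(-1.863319) = -1.560725
y(0.82) ≈ -1.5607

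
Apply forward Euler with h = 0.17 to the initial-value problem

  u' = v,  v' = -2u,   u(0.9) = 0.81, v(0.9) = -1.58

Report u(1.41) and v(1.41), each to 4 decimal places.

Euler on (u,v): u_{n+1} = u_n + h·u', v_{n+1} = v_n + h·v'.
0.900000: (0.810000, -1.580000); f=(-1.580000, -1.620000) → (0.541400, -1.855400)
1.070000: (0.541400, -1.855400); f=(-1.855400, -1.082800) → (0.225982, -2.039476)
1.240000: (0.225982, -2.039476); f=(-2.039476, -0.451964) → (-0.120729, -2.116310)
(u(1.41), v(1.41)) ≈ (-0.1207, -2.1163)

-0.1207, -2.1163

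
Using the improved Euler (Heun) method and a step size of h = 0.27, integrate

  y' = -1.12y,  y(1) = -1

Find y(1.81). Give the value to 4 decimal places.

-0.4107

Heun: k1 = f(t_n, y_n); k2 = f(t_n + h, y_n + h·k1); y_{n+1} = y_n + (h/2)·(k1 + k2).
t=1.000000, y=-1.000000:
  k1 = f(1.000000, -1.000000) = 1.120000
  k2 = f(1.270000, -0.697600) = 0.781312
  y ← -1.000000 + (0.27/2)·(1.120000 + 0.781312) = -0.743323
t=1.270000, y=-0.743323:
  k1 = f(1.270000, -0.743323) = 0.832522
  k2 = f(1.540000, -0.518542) = 0.580767
  y ← -0.743323 + (0.27/2)·(0.832522 + 0.580767) = -0.552529
t=1.540000, y=-0.552529:
  k1 = f(1.540000, -0.552529) = 0.618832
  k2 = f(1.810000, -0.385444) = 0.431697
  y ← -0.552529 + (0.27/2)·(0.618832 + 0.431697) = -0.410707
y(1.81) ≈ -0.4107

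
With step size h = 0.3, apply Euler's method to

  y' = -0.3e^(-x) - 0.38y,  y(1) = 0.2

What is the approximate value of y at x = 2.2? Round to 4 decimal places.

Euler: y_{n+1} = y_n + h·f(x_n, y_n).
x=1.000000, y=0.200000: f=-0.186364 → y ← 0.200000 + 0.3·(-0.186364) = 0.144091
x=1.300000, y=0.144091: f=-0.136514 → y ← 0.144091 + 0.3·(-0.136514) = 0.103137
x=1.600000, y=0.103137: f=-0.099761 → y ← 0.103137 + 0.3·(-0.099761) = 0.073208
x=1.900000, y=0.073208: f=-0.072690 → y ← 0.073208 + 0.3·(-0.072690) = 0.051401
y(2.2) ≈ 0.0514

0.0514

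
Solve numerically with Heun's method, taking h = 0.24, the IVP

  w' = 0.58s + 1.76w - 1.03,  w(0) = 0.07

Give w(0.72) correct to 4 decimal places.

Heun: k1 = f(s_n, w_n); k2 = f(s_n + h, w_n + h·k1); w_{n+1} = w_n + (h/2)·(k1 + k2).
s=0.000000, w=0.070000:
  k1 = f(0.000000, 0.070000) = -0.906800
  k2 = f(0.240000, -0.147632) = -1.150632
  w ← 0.070000 + (0.24/2)·(-0.906800 + (-1.150632)) = -0.176892
s=0.240000, w=-0.176892:
  k1 = f(0.240000, -0.176892) = -1.202130
  k2 = f(0.480000, -0.465403) = -1.570709
  w ← -0.176892 + (0.24/2)·(-1.202130 + (-1.570709)) = -0.509633
s=0.480000, w=-0.509633:
  k1 = f(0.480000, -0.509633) = -1.648553
  k2 = f(0.720000, -0.905285) = -2.205702
  w ← -0.509633 + (0.24/2)·(-1.648553 + (-2.205702)) = -0.972143
w(0.72) ≈ -0.9721

-0.9721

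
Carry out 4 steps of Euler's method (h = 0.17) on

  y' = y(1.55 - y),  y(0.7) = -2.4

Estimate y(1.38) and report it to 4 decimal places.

-95.0160

Euler: y_{n+1} = y_n + h·f(x_n, y_n).
x=0.700000, y=-2.400000: f=-9.480000 → y ← -2.400000 + 0.17·(-9.480000) = -4.011600
x=0.870000, y=-4.011600: f=-22.310915 → y ← -4.011600 + 0.17·(-22.310915) = -7.804455
x=1.040000, y=-7.804455: f=-73.006431 → y ← -7.804455 + 0.17·(-73.006431) = -20.215549
x=1.210000, y=-20.215549: f=-440.002513 → y ← -20.215549 + 0.17·(-440.002513) = -95.015976
y(1.38) ≈ -95.0160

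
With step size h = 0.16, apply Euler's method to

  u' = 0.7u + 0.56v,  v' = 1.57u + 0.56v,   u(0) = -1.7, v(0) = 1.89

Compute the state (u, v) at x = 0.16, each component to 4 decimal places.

-1.7211, 1.6323

Euler on (u,v): u_{n+1} = u_n + h·u', v_{n+1} = v_n + h·v'.
0.000000: (-1.700000, 1.890000); f=(-0.131600, -1.610600) → (-1.721056, 1.632304)
(u(0.16), v(0.16)) ≈ (-1.7211, 1.6323)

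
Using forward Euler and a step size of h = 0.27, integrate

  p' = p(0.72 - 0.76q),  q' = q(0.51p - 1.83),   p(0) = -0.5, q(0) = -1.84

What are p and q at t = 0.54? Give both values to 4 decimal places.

-1.0685, -0.3198

Euler on (p,q): p_{n+1} = p_n + h·p', q_{n+1} = q_n + h·q'.
0.000000: (-0.500000, -1.840000); f=(-1.059200, 3.836400) → (-0.785984, -0.804172)
0.270000: (-0.785984, -0.804172); f=(-1.046279, 1.793989) → (-1.068479, -0.319795)
(p(0.54), q(0.54)) ≈ (-1.0685, -0.3198)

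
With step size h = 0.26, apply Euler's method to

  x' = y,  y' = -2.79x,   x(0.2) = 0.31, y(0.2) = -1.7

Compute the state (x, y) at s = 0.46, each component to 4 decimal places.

Euler on (x,y): x_{n+1} = x_n + h·x', y_{n+1} = y_n + h·y'.
0.200000: (0.310000, -1.700000); f=(-1.700000, -0.864900) → (-0.132000, -1.924874)
(x(0.46), y(0.46)) ≈ (-0.1320, -1.9249)

-0.1320, -1.9249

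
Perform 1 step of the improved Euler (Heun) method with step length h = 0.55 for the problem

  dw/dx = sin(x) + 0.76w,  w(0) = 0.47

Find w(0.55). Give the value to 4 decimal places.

Heun: k1 = f(x_n, w_n); k2 = f(x_n + h, w_n + h·k1); w_{n+1} = w_n + (h/2)·(k1 + k2).
x=0.000000, w=0.470000:
  k1 = f(0.000000, 0.470000) = 0.357200
  k2 = f(0.550000, 0.666460) = 1.029197
  w ← 0.470000 + (0.55/2)·(0.357200 + 1.029197) = 0.851259
w(0.55) ≈ 0.8513

0.8513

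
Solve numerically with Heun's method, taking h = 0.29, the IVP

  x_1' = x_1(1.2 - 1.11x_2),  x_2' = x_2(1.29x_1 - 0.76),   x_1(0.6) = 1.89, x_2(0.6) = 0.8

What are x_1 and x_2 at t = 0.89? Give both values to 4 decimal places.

1.9396, 1.3221

Heun on (x_1,x_2): k1 = f(t_n, state_n); k2 = f(t_n + h, state_n + h·k1); state_{n+1} = state_n + (h/2)·(k1 + k2).
0.600000: (1.890000, 0.800000)
  k1 = (0.589680, 1.342480)
  predictor → (2.061007, 1.189319)
  k2 = (-0.247618, 2.258160)
  → (1.939599, 1.322093)
(x_1(0.89), x_2(0.89)) ≈ (1.9396, 1.3221)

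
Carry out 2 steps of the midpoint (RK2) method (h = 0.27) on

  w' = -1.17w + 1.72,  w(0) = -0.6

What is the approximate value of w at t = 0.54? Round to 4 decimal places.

0.3548

Midpoint: k1 = f(t_n, w_n); k2 = f(t_n + h/2, w_n + (h/2)·k1); w_{n+1} = w_n + h·k2.
t=0.000000, w=-0.600000:
  k1 = f(0.000000, -0.600000) = 2.422000
  k2 = f(0.135000, -0.273030) = 2.039445
  w ← -0.600000 + 0.27·2.039445 = -0.049350
t=0.270000, w=-0.049350:
  k1 = f(0.270000, -0.049350) = 1.777739
  k2 = f(0.405000, 0.190645) = 1.496945
  w ← -0.049350 + 0.27·1.496945 = 0.354825
w(0.54) ≈ 0.3548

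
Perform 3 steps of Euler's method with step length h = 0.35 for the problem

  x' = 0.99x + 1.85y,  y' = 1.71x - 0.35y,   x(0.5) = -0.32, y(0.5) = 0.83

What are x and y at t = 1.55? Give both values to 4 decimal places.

1.0075, 0.7632

Euler on (x,y): x_{n+1} = x_n + h·x', y_{n+1} = y_n + h·y'.
0.500000: (-0.320000, 0.830000); f=(1.218700, -0.837700) → (0.106545, 0.536805)
0.850000: (0.106545, 0.536805); f=(1.098569, -0.005690) → (0.491044, 0.534814)
1.200000: (0.491044, 0.534814); f=(1.475539, 0.652501) → (1.007483, 0.763189)
(x(1.55), y(1.55)) ≈ (1.0075, 0.7632)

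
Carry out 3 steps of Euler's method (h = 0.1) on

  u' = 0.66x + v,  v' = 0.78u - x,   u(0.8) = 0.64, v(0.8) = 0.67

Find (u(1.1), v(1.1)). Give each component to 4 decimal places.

Euler on (u,v): u_{n+1} = u_n + h·u', v_{n+1} = v_n + h·v'.
0.800000: (0.640000, 0.670000); f=(1.198000, -0.300800) → (0.759800, 0.639920)
0.900000: (0.759800, 0.639920); f=(1.233920, -0.307356) → (0.883192, 0.609184)
1.000000: (0.883192, 0.609184); f=(1.269184, -0.311110) → (1.010110, 0.578073)
(u(1.1), v(1.1)) ≈ (1.0101, 0.5781)

1.0101, 0.5781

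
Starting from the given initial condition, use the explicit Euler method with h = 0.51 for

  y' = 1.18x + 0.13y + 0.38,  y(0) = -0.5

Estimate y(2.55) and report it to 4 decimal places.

3.6966

Euler: y_{n+1} = y_n + h·f(x_n, y_n).
x=0.000000, y=-0.500000: f=0.315000 → y ← -0.500000 + 0.51·0.315000 = -0.339350
x=0.510000, y=-0.339350: f=0.937685 → y ← -0.339350 + 0.51·0.937685 = 0.138869
x=1.020000, y=0.138869: f=1.601653 → y ← 0.138869 + 0.51·1.601653 = 0.955712
x=1.530000, y=0.955712: f=2.309643 → y ← 0.955712 + 0.51·2.309643 = 2.133630
x=2.040000, y=2.133630: f=3.064572 → y ← 2.133630 + 0.51·3.064572 = 3.696561
y(2.55) ≈ 3.6966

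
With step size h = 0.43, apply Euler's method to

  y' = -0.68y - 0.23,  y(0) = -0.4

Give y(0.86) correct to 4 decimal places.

Euler: y_{n+1} = y_n + h·f(s_n, y_n).
s=0.000000, y=-0.400000: f=0.042000 → y ← -0.400000 + 0.43·0.042000 = -0.381940
s=0.430000, y=-0.381940: f=0.029719 → y ← -0.381940 + 0.43·0.029719 = -0.369161
y(0.86) ≈ -0.3692

-0.3692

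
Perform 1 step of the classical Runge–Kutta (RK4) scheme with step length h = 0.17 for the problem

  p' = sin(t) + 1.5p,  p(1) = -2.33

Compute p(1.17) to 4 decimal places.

-2.8361

RK4: k1 = f(t_n, p_n); k2 = f(t_n + h/2, p_n + (h/2)·k1); k3 = f(t_n + h/2, p_n + (h/2)·k2); k4 = f(t_n + h, p_n + h·k3); p_{n+1} = p_n + (h/6)·(k1 + 2k2 + 2k3 + k4).
t=1.000000, p=-2.330000:
  k1 = f(1.000000, -2.330000) = -2.653529
  k2 = f(1.085000, -2.555550) = -2.949022
  k3 = f(1.085000, -2.580667) = -2.986697
  k4 = f(1.170000, -2.837738) = -3.335857
  p ← -2.330000 + (0.17/6)·(k1 + 2k2 + 2k3 + k4) = -2.836057
p(1.17) ≈ -2.8361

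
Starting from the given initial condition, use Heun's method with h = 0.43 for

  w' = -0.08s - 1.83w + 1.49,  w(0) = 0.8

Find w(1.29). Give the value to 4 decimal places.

0.7763

Heun: k1 = f(s_n, w_n); k2 = f(s_n + h, w_n + h·k1); w_{n+1} = w_n + (h/2)·(k1 + k2).
s=0.000000, w=0.800000:
  k1 = f(0.000000, 0.800000) = 0.026000
  k2 = f(0.430000, 0.811180) = -0.028859
  w ← 0.800000 + (0.43/2)·(0.026000 + (-0.028859)) = 0.799385
s=0.430000, w=0.799385:
  k1 = f(0.430000, 0.799385) = -0.007275
  k2 = f(0.860000, 0.796257) = -0.035950
  w ← 0.799385 + (0.43/2)·(-0.007275 + (-0.035950)) = 0.790092
s=0.860000, w=0.790092:
  k1 = f(0.860000, 0.790092) = -0.024668
  k2 = f(1.290000, 0.779485) = -0.039657
  w ← 0.790092 + (0.43/2)·(-0.024668 + (-0.039657)) = 0.776262
w(1.29) ≈ 0.7763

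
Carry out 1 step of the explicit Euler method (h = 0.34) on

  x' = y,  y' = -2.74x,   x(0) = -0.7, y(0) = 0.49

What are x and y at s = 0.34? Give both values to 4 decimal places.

Euler on (x,y): x_{n+1} = x_n + h·x', y_{n+1} = y_n + h·y'.
0.000000: (-0.700000, 0.490000); f=(0.490000, 1.918000) → (-0.533400, 1.142120)
(x(0.34), y(0.34)) ≈ (-0.5334, 1.1421)

-0.5334, 1.1421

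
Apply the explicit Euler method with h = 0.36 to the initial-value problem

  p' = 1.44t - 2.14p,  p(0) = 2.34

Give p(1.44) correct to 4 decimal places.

0.6619

Euler: p_{n+1} = p_n + h·f(t_n, p_n).
t=0.000000, p=2.340000: f=-5.007600 → p ← 2.340000 + 0.36·(-5.007600) = 0.537264
t=0.360000, p=0.537264: f=-0.631345 → p ← 0.537264 + 0.36·(-0.631345) = 0.309980
t=0.720000, p=0.309980: f=0.373443 → p ← 0.309980 + 0.36·0.373443 = 0.444419
t=1.080000, p=0.444419: f=0.604143 → p ← 0.444419 + 0.36·0.604143 = 0.661911
p(1.44) ≈ 0.6619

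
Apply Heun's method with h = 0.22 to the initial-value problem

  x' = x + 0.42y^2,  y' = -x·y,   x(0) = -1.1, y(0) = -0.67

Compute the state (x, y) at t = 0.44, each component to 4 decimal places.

-1.5308, -1.1843

Heun on (x,y): k1 = f(t_n, state_n); k2 = f(t_n + h, state_n + h·k1); state_{n+1} = state_n + (h/2)·(k1 + k2).
0.000000: (-1.100000, -0.670000)
  k1 = (-0.911462, -0.737000)
  predictor → (-1.300522, -0.832140)
  k2 = (-1.009690, -1.082216)
  → (-1.311327, -0.870114)
0.220000: (-1.311327, -0.870114)
  k1 = (-0.993346, -1.141003)
  predictor → (-1.529863, -1.121135)
  k2 = (-1.001947, -1.715182)
  → (-1.530809, -1.184294)
(x(0.44), y(0.44)) ≈ (-1.5308, -1.1843)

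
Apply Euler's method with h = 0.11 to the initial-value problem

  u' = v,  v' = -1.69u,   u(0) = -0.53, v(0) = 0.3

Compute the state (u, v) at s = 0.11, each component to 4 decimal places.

Euler on (u,v): u_{n+1} = u_n + h·u', v_{n+1} = v_n + h·v'.
0.000000: (-0.530000, 0.300000); f=(0.300000, 0.895700) → (-0.497000, 0.398527)
(u(0.11), v(0.11)) ≈ (-0.4970, 0.3985)

-0.4970, 0.3985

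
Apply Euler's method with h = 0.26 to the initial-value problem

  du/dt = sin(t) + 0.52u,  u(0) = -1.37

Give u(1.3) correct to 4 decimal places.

-1.8867

Euler: u_{n+1} = u_n + h·f(t_n, u_n).
t=0.000000, u=-1.370000: f=-0.712400 → u ← -1.370000 + 0.26·(-0.712400) = -1.555224
t=0.260000, u=-1.555224: f=-0.551636 → u ← -1.555224 + 0.26·(-0.551636) = -1.698649
t=0.520000, u=-1.698649: f=-0.386418 → u ← -1.698649 + 0.26·(-0.386418) = -1.799118
t=0.780000, u=-1.799118: f=-0.232262 → u ← -1.799118 + 0.26·(-0.232262) = -1.859506
t=1.040000, u=-1.859506: f=-0.104539 → u ← -1.859506 + 0.26·(-0.104539) = -1.886686
u(1.3) ≈ -1.8867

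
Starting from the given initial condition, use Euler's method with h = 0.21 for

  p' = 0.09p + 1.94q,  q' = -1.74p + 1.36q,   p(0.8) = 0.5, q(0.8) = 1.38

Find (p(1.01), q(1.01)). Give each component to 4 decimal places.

1.0717, 1.5914

Euler on (p,q): p_{n+1} = p_n + h·p', q_{n+1} = q_n + h·q'.
0.800000: (0.500000, 1.380000); f=(2.722200, 1.006800) → (1.071662, 1.591428)
(p(1.01), q(1.01)) ≈ (1.0717, 1.5914)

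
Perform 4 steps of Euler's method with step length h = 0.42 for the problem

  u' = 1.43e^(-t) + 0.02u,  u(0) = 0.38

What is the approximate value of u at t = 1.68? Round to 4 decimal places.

Euler: u_{n+1} = u_n + h·f(t_n, u_n).
t=0.000000, u=0.380000: f=1.437600 → u ← 0.380000 + 0.42·1.437600 = 0.983792
t=0.420000, u=0.983792: f=0.959253 → u ← 0.983792 + 0.42·0.959253 = 1.386678
t=0.840000, u=1.386678: f=0.645080 → u ← 1.386678 + 0.42·0.645080 = 1.657612
t=1.260000, u=1.657612: f=0.438777 → u ← 1.657612 + 0.42·0.438777 = 1.841898
u(1.68) ≈ 1.8419

1.8419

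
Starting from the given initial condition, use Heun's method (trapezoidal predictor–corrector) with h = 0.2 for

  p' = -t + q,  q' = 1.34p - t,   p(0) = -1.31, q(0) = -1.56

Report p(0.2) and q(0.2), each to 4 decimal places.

-1.6771, -1.9729

Heun on (p,q): k1 = f(t_n, state_n); k2 = f(t_n + h, state_n + h·k1); state_{n+1} = state_n + (h/2)·(k1 + k2).
0.000000: (-1.310000, -1.560000)
  k1 = (-1.560000, -1.755400)
  predictor → (-1.622000, -1.911080)
  k2 = (-2.111080, -2.373480)
  → (-1.677108, -1.972888)
(p(0.2), q(0.2)) ≈ (-1.6771, -1.9729)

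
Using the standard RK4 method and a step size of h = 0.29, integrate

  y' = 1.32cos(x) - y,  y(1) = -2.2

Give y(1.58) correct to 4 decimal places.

-1.0886

RK4: k1 = f(x_n, y_n); k2 = f(x_n + h/2, y_n + (h/2)·k1); k3 = f(x_n + h/2, y_n + (h/2)·k2); k4 = f(x_n + h, y_n + h·k3); y_{n+1} = y_n + (h/6)·(k1 + 2k2 + 2k3 + k4).
x=1.000000, y=-2.200000:
  k1 = f(1.000000, -2.200000) = 2.913199
  k2 = f(1.145000, -1.777586) = 2.322807
  k3 = f(1.145000, -1.863193) = 2.408414
  k4 = f(1.290000, -1.501560) = 1.867360
  y ← -2.200000 + (0.29/6)·(k1 + 2k2 + 2k3 + k4) = -1.511588
x=1.290000, y=-1.511588:
  k1 = f(1.290000, -1.511588) = 1.877388
  k2 = f(1.435000, -1.239367) = 1.418068
  k3 = f(1.435000, -1.305968) = 1.484669
  k4 = f(1.580000, -1.081034) = 1.068886
  y ← -1.511588 + (0.29/6)·(k1 + 2k2 + 2k3 + k4) = -1.088587
y(1.58) ≈ -1.0886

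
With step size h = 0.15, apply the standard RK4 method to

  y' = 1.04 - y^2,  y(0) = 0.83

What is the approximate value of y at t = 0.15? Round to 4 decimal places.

RK4: k1 = f(t_n, y_n); k2 = f(t_n + h/2, y_n + (h/2)·k1); k3 = f(t_n + h/2, y_n + (h/2)·k2); k4 = f(t_n + h, y_n + h·k3); y_{n+1} = y_n + (h/6)·(k1 + 2k2 + 2k3 + k4).
t=0.000000, y=0.830000:
  k1 = f(0.000000, 0.830000) = 0.351100
  k2 = f(0.075000, 0.856332) = 0.306695
  k3 = f(0.075000, 0.853002) = 0.312387
  k4 = f(0.150000, 0.876858) = 0.271120
  y ← 0.830000 + (0.15/6)·(k1 + 2k2 + 2k3 + k4) = 0.876510
y(0.15) ≈ 0.8765

0.8765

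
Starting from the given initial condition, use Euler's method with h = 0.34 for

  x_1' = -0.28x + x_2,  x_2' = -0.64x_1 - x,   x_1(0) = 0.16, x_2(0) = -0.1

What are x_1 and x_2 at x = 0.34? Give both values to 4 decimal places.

0.1260, -0.1348

Euler on (x_1,x_2): x_1_{n+1} = x_1_n + h·x_1', x_2_{n+1} = x_2_n + h·x_2'.
0.000000: (0.160000, -0.100000); f=(-0.100000, -0.102400) → (0.126000, -0.134816)
(x_1(0.34), x_2(0.34)) ≈ (0.1260, -0.1348)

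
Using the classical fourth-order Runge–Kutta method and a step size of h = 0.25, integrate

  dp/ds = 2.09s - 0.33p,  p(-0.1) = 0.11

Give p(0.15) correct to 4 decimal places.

0.1147

RK4: k1 = f(s_n, p_n); k2 = f(s_n + h/2, p_n + (h/2)·k1); k3 = f(s_n + h/2, p_n + (h/2)·k2); k4 = f(s_n + h, p_n + h·k3); p_{n+1} = p_n + (h/6)·(k1 + 2k2 + 2k3 + k4).
s=-0.100000, p=0.110000:
  k1 = f(-0.100000, 0.110000) = -0.245300
  k2 = f(0.025000, 0.079338) = 0.026069
  k3 = f(0.025000, 0.113259) = 0.014875
  k4 = f(0.150000, 0.113719) = 0.275973
  p ← 0.110000 + (0.25/6)·(k1 + 2k2 + 2k3 + k4) = 0.114690
p(0.15) ≈ 0.1147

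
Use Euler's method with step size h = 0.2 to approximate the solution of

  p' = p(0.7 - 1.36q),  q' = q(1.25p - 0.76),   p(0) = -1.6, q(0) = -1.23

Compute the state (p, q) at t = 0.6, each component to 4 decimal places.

-3.5870, -0.0124

Euler on (p,q): p_{n+1} = p_n + h·p', q_{n+1} = q_n + h·q'.
0.000000: (-1.600000, -1.230000); f=(-3.796480, 3.394800) → (-2.359296, -0.551040)
0.200000: (-2.359296, -0.551040); f=(-3.419598, 2.043873) → (-3.043216, -0.142265)
0.400000: (-3.043216, -0.142265); f=(-2.719055, 0.649302) → (-3.587026, -0.012405)
(p(0.6), q(0.6)) ≈ (-3.5870, -0.0124)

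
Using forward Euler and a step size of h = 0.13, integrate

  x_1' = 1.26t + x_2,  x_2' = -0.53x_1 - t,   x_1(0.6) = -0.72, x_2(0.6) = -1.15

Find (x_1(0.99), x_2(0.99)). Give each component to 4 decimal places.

Euler on (x_1,x_2): x_1_{n+1} = x_1_n + h·x_1', x_2_{n+1} = x_2_n + h·x_2'.
0.600000: (-0.720000, -1.150000); f=(-0.394000, -0.218400) → (-0.771220, -1.178392)
0.730000: (-0.771220, -1.178392); f=(-0.258592, -0.321253) → (-0.804837, -1.220155)
0.860000: (-0.804837, -1.220155); f=(-0.136555, -0.433436) → (-0.822589, -1.276502)
(x_1(0.99), x_2(0.99)) ≈ (-0.8226, -1.2765)

-0.8226, -1.2765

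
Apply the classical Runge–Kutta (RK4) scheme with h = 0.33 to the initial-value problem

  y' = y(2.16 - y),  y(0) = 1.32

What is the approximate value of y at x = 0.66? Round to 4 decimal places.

1.8732

RK4: k1 = f(x_n, y_n); k2 = f(x_n + h/2, y_n + (h/2)·k1); k3 = f(x_n + h/2, y_n + (h/2)·k2); k4 = f(x_n + h, y_n + h·k3); y_{n+1} = y_n + (h/6)·(k1 + 2k2 + 2k3 + k4).
x=0.000000, y=1.320000:
  k1 = f(0.000000, 1.320000) = 1.108800
  k2 = f(0.165000, 1.502952) = 0.987512
  k3 = f(0.165000, 1.482939) = 1.004040
  k4 = f(0.330000, 1.651333) = 0.839978
  y ← 1.320000 + (0.33/6)·(k1 + 2k2 + 2k3 + k4) = 1.646253
x=0.330000, y=1.646253:
  k1 = f(0.330000, 1.646253) = 0.845757
  k2 = f(0.495000, 1.785803) = 0.668242
  k3 = f(0.495000, 1.756513) = 0.708730
  k4 = f(0.660000, 1.880134) = 0.526185
  y ← 1.646253 + (0.33/6)·(k1 + 2k2 + 2k3 + k4) = 1.873177
y(0.66) ≈ 1.8732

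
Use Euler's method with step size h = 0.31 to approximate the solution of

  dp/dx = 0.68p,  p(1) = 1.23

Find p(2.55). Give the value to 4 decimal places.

Euler: p_{n+1} = p_n + h·f(x_n, p_n).
x=1.000000, p=1.230000: f=0.836400 → p ← 1.230000 + 0.31·0.836400 = 1.489284
x=1.310000, p=1.489284: f=1.012713 → p ← 1.489284 + 0.31·1.012713 = 1.803225
x=1.620000, p=1.803225: f=1.226193 → p ← 1.803225 + 0.31·1.226193 = 2.183345
x=1.930000, p=2.183345: f=1.484675 → p ← 2.183345 + 0.31·1.484675 = 2.643594
x=2.240000, p=2.643594: f=1.797644 → p ← 2.643594 + 0.31·1.797644 = 3.200864
p(2.55) ≈ 3.2009

3.2009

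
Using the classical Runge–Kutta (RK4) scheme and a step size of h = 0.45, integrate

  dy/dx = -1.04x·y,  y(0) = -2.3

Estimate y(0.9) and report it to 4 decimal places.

-1.5093

RK4: k1 = f(x_n, y_n); k2 = f(x_n + h/2, y_n + (h/2)·k1); k3 = f(x_n + h/2, y_n + (h/2)·k2); k4 = f(x_n + h, y_n + h·k3); y_{n+1} = y_n + (h/6)·(k1 + 2k2 + 2k3 + k4).
x=0.000000, y=-2.300000:
  k1 = f(0.000000, -2.300000) = 0.000000
  k2 = f(0.225000, -2.300000) = 0.538200
  k3 = f(0.225000, -2.178905) = 0.509864
  k4 = f(0.450000, -2.070561) = 0.969023
  y ← -2.300000 + (0.45/6)·(k1 + 2k2 + 2k3 + k4) = -2.070114
x=0.450000, y=-2.070114:
  k1 = f(0.450000, -2.070114) = 0.968813
  k2 = f(0.675000, -1.852131) = 1.300196
  k3 = f(0.675000, -1.777570) = 1.247854
  k4 = f(0.900000, -1.508579) = 1.412030
  y ← -2.070114 + (0.45/6)·(k1 + 2k2 + 2k3 + k4) = -1.509343
y(0.9) ≈ -1.5093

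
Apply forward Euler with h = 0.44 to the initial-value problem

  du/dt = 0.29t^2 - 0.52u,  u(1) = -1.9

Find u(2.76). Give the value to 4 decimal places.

0.5784

Euler: u_{n+1} = u_n + h·f(t_n, u_n).
t=1.000000, u=-1.900000: f=1.278000 → u ← -1.900000 + 0.44·1.278000 = -1.337680
t=1.440000, u=-1.337680: f=1.296938 → u ← -1.337680 + 0.44·1.296938 = -0.767027
t=1.880000, u=-0.767027: f=1.423830 → u ← -0.767027 + 0.44·1.423830 = -0.140542
t=2.320000, u=-0.140542: f=1.633978 → u ← -0.140542 + 0.44·1.633978 = 0.578408
u(2.76) ≈ 0.5784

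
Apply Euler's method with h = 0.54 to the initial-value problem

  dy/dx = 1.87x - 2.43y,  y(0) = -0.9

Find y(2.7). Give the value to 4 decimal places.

Euler: y_{n+1} = y_n + h·f(x_n, y_n).
x=0.000000, y=-0.900000: f=2.187000 → y ← -0.900000 + 0.54·2.187000 = 0.280980
x=0.540000, y=0.280980: f=0.327019 → y ← 0.280980 + 0.54·0.327019 = 0.457570
x=1.080000, y=0.457570: f=0.907705 → y ← 0.457570 + 0.54·0.907705 = 0.947731
x=1.620000, y=0.947731: f=0.726415 → y ← 0.947731 + 0.54·0.726415 = 1.339994
x=2.160000, y=1.339994: f=0.783013 → y ← 1.339994 + 0.54·0.783013 = 1.762822
y(2.7) ≈ 1.7628

1.7628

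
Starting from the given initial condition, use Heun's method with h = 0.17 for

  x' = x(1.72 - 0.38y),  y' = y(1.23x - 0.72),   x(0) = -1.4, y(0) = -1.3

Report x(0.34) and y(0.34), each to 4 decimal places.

Heun on (x,y): k1 = f(t_n, state_n); k2 = f(t_n + h, state_n + h·k1); state_{n+1} = state_n + (h/2)·(k1 + k2).
0.000000: (-1.400000, -1.300000)
  k1 = (-3.099600, 3.174600)
  predictor → (-1.926932, -0.760318)
  k2 = (-3.871054, 2.349479)
  → (-1.992506, -0.830453)
0.170000: (-1.992506, -0.830453)
  k1 = (-4.055889, 2.633186)
  predictor → (-2.682007, -0.382812)
  k2 = (-5.003199, 1.538470)
  → (-2.762528, -0.475863)
(x(0.34), y(0.34)) ≈ (-2.7625, -0.4759)

-2.7625, -0.4759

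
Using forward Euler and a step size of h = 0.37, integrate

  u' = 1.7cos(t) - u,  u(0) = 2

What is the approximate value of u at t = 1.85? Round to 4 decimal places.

0.8618

Euler: u_{n+1} = u_n + h·f(t_n, u_n).
t=0.000000, u=2.000000: f=-0.300000 → u ← 2.000000 + 0.37·(-0.300000) = 1.889000
t=0.370000, u=1.889000: f=-0.304044 → u ← 1.889000 + 0.37·(-0.304044) = 1.776504
t=0.740000, u=1.776504: f=-0.521107 → u ← 1.776504 + 0.37·(-0.521107) = 1.583694
t=1.110000, u=1.583694: f=-0.827770 → u ← 1.583694 + 0.37·(-0.827770) = 1.277419
t=1.480000, u=1.277419: f=-1.123278 → u ← 1.277419 + 0.37·(-1.123278) = 0.861807
u(1.85) ≈ 0.8618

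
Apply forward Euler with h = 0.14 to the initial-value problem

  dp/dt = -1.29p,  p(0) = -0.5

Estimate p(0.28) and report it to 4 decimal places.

Euler: p_{n+1} = p_n + h·f(t_n, p_n).
t=0.000000, p=-0.500000: f=0.645000 → p ← -0.500000 + 0.14·0.645000 = -0.409700
t=0.140000, p=-0.409700: f=0.528513 → p ← -0.409700 + 0.14·0.528513 = -0.335708
p(0.28) ≈ -0.3357

-0.3357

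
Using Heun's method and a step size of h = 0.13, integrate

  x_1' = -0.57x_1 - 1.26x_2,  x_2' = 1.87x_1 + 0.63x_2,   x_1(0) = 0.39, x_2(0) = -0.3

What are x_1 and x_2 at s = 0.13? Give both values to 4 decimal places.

0.4037, -0.2244

Heun on (x_1,x_2): k1 = f(s_n, state_n); k2 = f(s_n + h, state_n + h·k1); state_{n+1} = state_n + (h/2)·(k1 + k2).
0.000000: (0.390000, -0.300000)
  k1 = (0.155700, 0.540300)
  predictor → (0.410241, -0.229761)
  k2 = (0.055661, 0.622401)
  → (0.403738, -0.224424)
(x_1(0.13), x_2(0.13)) ≈ (0.4037, -0.2244)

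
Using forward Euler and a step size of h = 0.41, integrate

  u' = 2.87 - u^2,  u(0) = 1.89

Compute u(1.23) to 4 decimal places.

1.6811

Euler: u_{n+1} = u_n + h·f(x_n, u_n).
x=0.000000, u=1.890000: f=-0.702100 → u ← 1.890000 + 0.41·(-0.702100) = 1.602139
x=0.410000, u=1.602139: f=0.303151 → u ← 1.602139 + 0.41·0.303151 = 1.726431
x=0.820000, u=1.726431: f=-0.110563 → u ← 1.726431 + 0.41·(-0.110563) = 1.681100
u(1.23) ≈ 1.6811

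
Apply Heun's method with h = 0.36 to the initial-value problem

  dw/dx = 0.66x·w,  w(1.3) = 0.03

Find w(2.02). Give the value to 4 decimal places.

Heun: k1 = f(x_n, w_n); k2 = f(x_n + h, w_n + h·k1); w_{n+1} = w_n + (h/2)·(k1 + k2).
x=1.300000, w=0.030000:
  k1 = f(1.300000, 0.030000) = 0.025740
  k2 = f(1.660000, 0.039266) = 0.043020
  w ← 0.030000 + (0.36/2)·(0.025740 + 0.043020) = 0.042377
x=1.660000, w=0.042377:
  k1 = f(1.660000, 0.042377) = 0.046428
  k2 = f(2.020000, 0.059091) = 0.078780
  w ← 0.042377 + (0.36/2)·(0.046428 + 0.078780) = 0.064914
w(2.02) ≈ 0.0649

0.0649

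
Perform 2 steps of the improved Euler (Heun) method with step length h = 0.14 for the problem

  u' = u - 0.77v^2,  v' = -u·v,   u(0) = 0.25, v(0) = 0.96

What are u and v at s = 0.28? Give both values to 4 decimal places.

Heun on (u,v): k1 = f(s_n, state_n); k2 = f(s_n + h, state_n + h·k1); state_{n+1} = state_n + (h/2)·(k1 + k2).
0.000000: (0.250000, 0.960000)
  k1 = (-0.459632, -0.240000)
  predictor → (0.185652, 0.926400)
  k2 = (-0.475176, -0.171988)
  → (0.184563, 0.931161)
0.140000: (0.184563, 0.931161)
  k1 = (-0.483073, -0.171858)
  predictor → (0.116933, 0.907101)
  k2 = (-0.516647, -0.106070)
  → (0.114583, 0.911706)
(u(0.28), v(0.28)) ≈ (0.1146, 0.9117)

0.1146, 0.9117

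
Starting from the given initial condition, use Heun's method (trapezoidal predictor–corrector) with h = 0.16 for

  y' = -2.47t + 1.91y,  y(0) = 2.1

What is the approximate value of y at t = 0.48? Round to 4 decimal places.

4.8166

Heun: k1 = f(t_n, y_n); k2 = f(t_n + h, y_n + h·k1); y_{n+1} = y_n + (h/2)·(k1 + k2).
t=0.000000, y=2.100000:
  k1 = f(0.000000, 2.100000) = 4.011000
  k2 = f(0.160000, 2.741760) = 4.841562
  y ← 2.100000 + (0.16/2)·(4.011000 + 4.841562) = 2.808205
t=0.160000, y=2.808205:
  k1 = f(0.160000, 2.808205) = 4.968471
  k2 = f(0.320000, 3.603160) = 6.091636
  y ← 2.808205 + (0.16/2)·(4.968471 + 6.091636) = 3.693014
t=0.320000, y=3.693014:
  k1 = f(0.320000, 3.693014) = 6.263256
  k2 = f(0.480000, 4.695134) = 7.782107
  y ← 3.693014 + (0.16/2)·(6.263256 + 7.782107) = 4.816643
y(0.48) ≈ 4.8166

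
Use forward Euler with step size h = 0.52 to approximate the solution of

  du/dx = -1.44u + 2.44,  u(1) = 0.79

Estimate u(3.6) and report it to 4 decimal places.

Euler: u_{n+1} = u_n + h·f(x_n, u_n).
x=1.000000, u=0.790000: f=1.302400 → u ← 0.790000 + 0.52·1.302400 = 1.467248
x=1.520000, u=1.467248: f=0.327163 → u ← 1.467248 + 0.52·0.327163 = 1.637373
x=2.040000, u=1.637373: f=0.082183 → u ← 1.637373 + 0.52·0.082183 = 1.680108
x=2.560000, u=1.680108: f=0.020644 → u ← 1.680108 + 0.52·0.020644 = 1.690843
x=3.080000, u=1.690843: f=0.005186 → u ← 1.690843 + 0.52·0.005186 = 1.693540
u(3.6) ≈ 1.6935

1.6935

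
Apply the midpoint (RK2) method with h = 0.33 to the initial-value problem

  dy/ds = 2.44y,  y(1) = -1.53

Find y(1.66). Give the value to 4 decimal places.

Midpoint: k1 = f(s_n, y_n); k2 = f(s_n + h/2, y_n + (h/2)·k1); y_{n+1} = y_n + h·k2.
s=1.000000, y=-1.530000:
  k1 = f(1.000000, -1.530000) = -3.733200
  k2 = f(1.165000, -2.145978) = -5.236186
  y ← -1.530000 + 0.33·(-5.236186) = -3.257941
s=1.330000, y=-3.257941:
  k1 = f(1.330000, -3.257941) = -7.949377
  k2 = f(1.495000, -4.569589) = -11.149796
  y ← -3.257941 + 0.33·(-11.149796) = -6.937374
y(1.66) ≈ -6.9374

-6.9374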